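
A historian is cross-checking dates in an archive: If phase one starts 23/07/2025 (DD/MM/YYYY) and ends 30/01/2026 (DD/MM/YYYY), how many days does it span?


Start date: 2025-07-23
End date: 2026-01-30
Jul 2025: +9 days
Aug 2025: +31 days
Sep 2025: +30 days
... (4 more months)
Total: 191 days

191


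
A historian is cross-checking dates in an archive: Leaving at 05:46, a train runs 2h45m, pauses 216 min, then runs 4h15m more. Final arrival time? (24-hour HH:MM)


Depart: 05:46
Leg 1: +165 min -> 08:31
Layover: +216 min -> 12:07
Leg 2: +255 min -> 16:22
Total travel: 636 minutes = 10h 36m
Arrival: 16:22

16:22


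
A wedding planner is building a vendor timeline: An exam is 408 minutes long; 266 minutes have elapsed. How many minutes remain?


Total budget: 408 minutes
Time used: 266 minutes
Remaining: 408 - 266 = 142 minutes
Percent used: 65.2%
Percent remaining: 34.8%

142


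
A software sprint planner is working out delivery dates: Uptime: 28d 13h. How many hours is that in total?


Days: 28
Extra hours: 13
Hours per day: 24
Days to hours: 28 x 24 = 672
Total: 672 + 13 = 685

685


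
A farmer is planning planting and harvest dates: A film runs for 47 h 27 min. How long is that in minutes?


Hours: 47
Minutes: 27
Convert hours to minutes: 47 x 60 = 2820
Add remaining minutes: 2820 + 27 = 2847

2847


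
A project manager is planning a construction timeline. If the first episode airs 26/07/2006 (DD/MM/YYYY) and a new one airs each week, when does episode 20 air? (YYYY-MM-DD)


First occurrence: 2006-07-26 (occurrence 1)
Each occurrence is 7 days after the previous.
Occurrence 20 is 19 weeks after the first.
19 weeks = 133 days
2006-07-26 + 133 days = 2006-12-06

2006-12-06


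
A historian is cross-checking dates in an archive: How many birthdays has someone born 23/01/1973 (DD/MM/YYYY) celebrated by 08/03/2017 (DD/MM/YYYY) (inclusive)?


Birth: 1973-01-23
Reference: 2017-03-08
Year difference: 2017 - 1973 = 44
Has birthday (01-23) occurred by 03-08? Yes
Age in full years: 44

44


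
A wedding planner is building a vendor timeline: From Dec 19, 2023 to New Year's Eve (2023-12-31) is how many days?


Start: December 19, 2023
End: December 31, 2023
Days left in December: 12
Total: 12 days

12


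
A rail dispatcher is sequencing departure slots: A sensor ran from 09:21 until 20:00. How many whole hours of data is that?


Start: 09:21
End: 20:00
Hour difference: 20 - 9 = 11 hours
Minute difference: 0 - 21 = -21 minutes
Total minutes: 639
Complete hours: 639 / 60 = 10 (remainder 39)

10


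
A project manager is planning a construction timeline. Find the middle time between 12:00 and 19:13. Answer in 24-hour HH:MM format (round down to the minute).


Start time: 12:00 = 720 minutes from midnight
End time: 19:13 = 1153 minutes from midnight
Sum: 720 + 1153 = 1873
Midpoint: 1873 / 2 = 936 minutes
Convert: 936 / 60 = 15 hours, 36 minutes
Result: 15:36

15:36


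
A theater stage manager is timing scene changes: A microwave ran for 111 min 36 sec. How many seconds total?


Minutes: 111
Extra seconds: 36
Seconds per minute: 60
Minutes to seconds: 111 x 60 = 6660
Total: 6660 + 36 = 6696

6696


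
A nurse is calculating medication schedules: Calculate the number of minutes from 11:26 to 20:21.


Start time: 11:26 = 686 minutes from midnight
End time: 20:21 = 1221 minutes from midnight
Difference: 1221 - 686 = 535 minutes
That is 8 hours and 55 minutes

535


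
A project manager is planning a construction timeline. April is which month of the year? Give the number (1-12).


Calendar month order:
3. March
4. April <--
5. May
April is month number 4

4


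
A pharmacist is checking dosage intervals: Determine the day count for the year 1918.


Year: 1918
Check leap year rules:
Divisible by 4? No
1918 is not a leap year
Days: 365

365


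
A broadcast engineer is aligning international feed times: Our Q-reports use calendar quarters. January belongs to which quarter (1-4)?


Month: January (month 1)
Q1: January-March (months 1-3)
Q2: April-June (months 4-6)
Q3: July-September (months 7-9)
Q4: October-December (months 10-12)
Month 1 falls in Q1

1


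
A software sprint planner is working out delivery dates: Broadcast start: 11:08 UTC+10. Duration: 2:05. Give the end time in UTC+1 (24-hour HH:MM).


Start: 11:08 in UTC+10
Step 1 - add duration:
  minutes: 8 + 5 = 13
  hours: 11 + 2 + 0 = 13
  end in UTC+10: 13:13
Step 2 - convert UTC+10 -> UTC+1:
  offset difference: 1 - (10) = -9 hours
  13 + (-9) = 4 -> mod 24 = 4
Result: 04:13 in UTC+1

04:13


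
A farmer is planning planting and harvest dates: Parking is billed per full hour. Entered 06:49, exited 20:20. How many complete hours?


Start: 06:49
End: 20:20
Hour difference: 20 - 6 = 14 hours
Minute difference: 20 - 49 = -29 minutes
Total minutes: 811
Complete hours: 811 / 60 = 13 (remainder 31)

13


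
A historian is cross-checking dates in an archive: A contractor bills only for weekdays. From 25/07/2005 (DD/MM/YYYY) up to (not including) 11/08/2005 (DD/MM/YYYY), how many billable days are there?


Start: 2005-07-25 (Monday)
End (exclusive): 2005-08-11 (Thursday)
Total calendar days: 17
Full weeks: 17 // 7 = 2 -> 10 weekdays
Remaining 3 days starting on Monday:
  Mon(w), Tue(w), Wed(w) -> 3 weekdays
Total business days: 10 + 3 = 13

13


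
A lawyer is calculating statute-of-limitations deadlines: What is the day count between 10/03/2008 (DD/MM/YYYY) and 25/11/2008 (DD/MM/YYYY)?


Start date: 2008-03-10
End date: 2008-11-25
Mar 2008: +22 days
Apr 2008: +30 days
May 2008: +31 days
... (6 more months)
Total: 260 days

260


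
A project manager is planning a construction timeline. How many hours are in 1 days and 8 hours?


Days: 1
Extra hours: 8
Hours per day: 24
Days to hours: 1 x 24 = 24
Total: 24 + 8 = 32

32


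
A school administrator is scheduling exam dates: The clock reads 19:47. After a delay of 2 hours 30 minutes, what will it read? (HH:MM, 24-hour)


Start time: 19:47
Adding: 2 hours 30 minutes
Minutes: 47 + 30 = 77
Minute overflow: 77 >= 60, so carry 1 hour, minutes = 17
Hours: 19 + 2 + 1 = 22
Result: 22:17

22:17


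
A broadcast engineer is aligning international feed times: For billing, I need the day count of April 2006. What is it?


Month: April
Year: 2006
April is a 30-day month
Total: 30 days

30


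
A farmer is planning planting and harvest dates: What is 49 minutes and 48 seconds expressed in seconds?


Minutes: 49
Extra seconds: 48
Seconds per minute: 60
Minutes to seconds: 49 x 60 = 2940
Total: 2940 + 48 = 2988

2988


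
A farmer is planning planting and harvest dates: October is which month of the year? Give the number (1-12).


Calendar month order:
9. September
10. October <--
11. November
October is month number 10

10


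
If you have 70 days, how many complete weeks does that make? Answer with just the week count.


Total days: 70
Days per week: 7
Division: 70 / 7 = 10 remainder 0
Complete weeks: 10
Remaining days: 0

10


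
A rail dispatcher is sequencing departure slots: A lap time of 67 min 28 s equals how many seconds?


Minutes: 67
Seconds: 28
Convert minutes to seconds: 67 x 60 = 4020
Add remaining seconds: 4020 + 28 = 4048

4048


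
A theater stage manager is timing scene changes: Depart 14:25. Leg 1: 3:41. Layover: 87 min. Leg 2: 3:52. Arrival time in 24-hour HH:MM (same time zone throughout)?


Depart: 14:25
Leg 1: +221 min -> 18:06
Layover: +87 min -> 19:33
Leg 2: +232 min -> 23:25
Total travel: 540 minutes = 9h 0m
Arrival: 23:25

23:25


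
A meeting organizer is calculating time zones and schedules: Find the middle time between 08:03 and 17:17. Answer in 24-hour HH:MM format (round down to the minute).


Start time: 08:03 = 483 minutes from midnight
End time: 17:17 = 1037 minutes from midnight
Sum: 483 + 1037 = 1520
Midpoint: 1520 / 2 = 760 minutes
Convert: 760 / 60 = 12 hours, 40 minutes
Result: 12:40

12:40


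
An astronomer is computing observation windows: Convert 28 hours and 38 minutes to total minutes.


Hours: 28
Extra minutes: 38
Minutes per hour: 60
Hours to minutes: 28 x 60 = 1680
Total: 1680 + 38 = 1718

1718


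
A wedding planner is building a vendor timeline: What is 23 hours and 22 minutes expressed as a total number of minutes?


Hours: 23
Minutes: 22
Convert hours to minutes: 23 x 60 = 1380
Add remaining minutes: 1380 + 22 = 1402

1402


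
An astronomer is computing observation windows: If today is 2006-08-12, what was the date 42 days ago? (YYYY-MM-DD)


Start: 2006-08-12
Subtracting 42 days
Days already passed in August: 12
After going back through August: 30 more days to subtract
July 2006 has 31 days, need 30
Result: 2006-07-01

2006-07-01


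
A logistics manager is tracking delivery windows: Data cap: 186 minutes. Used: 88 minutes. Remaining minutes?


Total budget: 186 minutes
Time used: 88 minutes
Remaining: 186 - 88 = 98 minutes
Percent used: 47.3%
Percent remaining: 52.7%

98


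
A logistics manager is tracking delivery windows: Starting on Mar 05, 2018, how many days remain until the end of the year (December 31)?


Start: March 05, 2018
End: December 31, 2018
Days left in March: 26
April: 30
May: 31
June: 30
July: 31
... plus remaining months
Sum of remaining months: 275
Total: 26 + 275 = 301

301


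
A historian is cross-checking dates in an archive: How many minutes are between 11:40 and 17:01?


Start time: 11:40 = 700 minutes from midnight
End time: 17:01 = 1021 minutes from midnight
Difference: 1021 - 700 = 321 minutes
That is 5 hours and 21 minutes

321


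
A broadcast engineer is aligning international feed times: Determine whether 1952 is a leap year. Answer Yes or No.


Year: 1952
Divisible by 4? 1952 / 4 = 488.0 -> Yes
Divisible by 100? 1952 / 100 = 19.52 -> No
Divisible by 4 but not 100, so it IS a leap year

Yes


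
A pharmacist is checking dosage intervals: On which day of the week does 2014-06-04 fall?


Date: 2014-06-04
January 1, 2014 is a Wednesday
Day of year: 155
Offset from Jan 1: 154 days
154 mod 7 = 0
Result: Wednesday

Wednesday


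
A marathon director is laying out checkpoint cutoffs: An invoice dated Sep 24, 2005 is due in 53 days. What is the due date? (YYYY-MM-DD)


Start: 2005-09-24
Adding 53 days
Days remaining in September: 6
After September: 47 days still to add
October 2005: 31 days, 16 remaining
November 2005 has 30 days, need 16
Result: 2005-11-16

2005-11-16


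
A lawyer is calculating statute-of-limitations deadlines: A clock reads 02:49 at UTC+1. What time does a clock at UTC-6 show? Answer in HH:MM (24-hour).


Local time: 02:49 at UTC+1 (offset 1h)
Target zone: UTC-6 (offset -6h)
Difference: -6 - (1) = -7 hours
Calculation: 2 + (-7) = -5
Wraparound: (-5) mod 24 = 19
Result: 19:49

19:49


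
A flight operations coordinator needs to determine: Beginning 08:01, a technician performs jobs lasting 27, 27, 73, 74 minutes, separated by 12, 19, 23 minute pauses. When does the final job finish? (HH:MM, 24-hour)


Start: 08:01 = 481 min from midnight
  after task 1 (27 min): 08:28
  after break (12 min): 08:40
  after task 2 (27 min): 09:07
  after break (19 min): 09:26
  after task 3 (73 min): 10:39
  after break (23 min): 11:02
  after task 4 (74 min): 12:16
Total elapsed: 255 minutes
End time: 12:16

12:16


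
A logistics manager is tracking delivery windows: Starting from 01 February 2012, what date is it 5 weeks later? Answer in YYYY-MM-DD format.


Start: 2012-02-01
Weeks to add: 5
Convert to days: 5 x 7 = 35 days
Add 35 days to 2012-02-01
Result: 2012-03-07

2012-03-07


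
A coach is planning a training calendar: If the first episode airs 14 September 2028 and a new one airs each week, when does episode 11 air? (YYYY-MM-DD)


First occurrence: 2028-09-14 (occurrence 1)
Each occurrence is 7 days after the previous.
Occurrence 11 is 10 weeks after the first.
10 weeks = 70 days
2028-09-14 + 70 days = 2028-11-23

2028-11-23


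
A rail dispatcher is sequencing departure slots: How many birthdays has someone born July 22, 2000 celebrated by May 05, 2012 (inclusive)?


Birth: 2000-07-22
Reference: 2012-05-05
Year difference: 2012 - 2000 = 12
Has birthday (07-22) occurred by 05-05? No
Birthday not yet reached this year -> subtract 1
Age in full years: 11

11


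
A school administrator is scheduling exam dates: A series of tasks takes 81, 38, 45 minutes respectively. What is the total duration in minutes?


Durations: 81, 38, 45
Running sum: 81
+ 38 = 119
+ 45 = 164
Total duration: 164 minutes
That is 2 hours and 44 minutes

164


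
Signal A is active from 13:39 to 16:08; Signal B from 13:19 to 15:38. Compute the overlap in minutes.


Interval A: [819, 968] minutes from midnight
Interval B: [799, 938] minutes from midnight
Overlap start = max(819, 799) = 819
Overlap end = min(968, 938) = 938
Overlap = 938 - 819 = 119 minutes

119


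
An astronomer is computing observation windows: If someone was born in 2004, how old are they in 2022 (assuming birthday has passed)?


Birth year: 2004
Current year: 2022
Age = current year - birth year
Age = 2022 - 2004 = 18

18


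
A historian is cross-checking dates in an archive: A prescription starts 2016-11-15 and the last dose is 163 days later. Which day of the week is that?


Start: 2016-11-15 (Tuesday)
Step 1 - find target date: add 163 days
  2016-11-15 + 163 days = 2017-04-27
Step 2 - day of week:
  163 mod 7 = 2
  Tuesday + 2 days -> Thursday
Result: Thursday (2017-04-27)

Thursday


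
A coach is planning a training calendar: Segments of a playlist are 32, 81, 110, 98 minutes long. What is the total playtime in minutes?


Durations: 32, 81, 110, 98
Running sum: 32
+ 81 = 113
+ 110 = 223
+ 98 = 321
Total duration: 321 minutes
That is 5 hours and 21 minutes

321


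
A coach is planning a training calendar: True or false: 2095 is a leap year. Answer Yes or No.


Year: 2095
Divisible by 4? 2095 / 4 = 523.75 -> No
Not divisible by 4, so NOT a leap year

No


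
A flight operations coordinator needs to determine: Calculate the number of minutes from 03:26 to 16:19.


Start time: 03:26 = 206 minutes from midnight
End time: 16:19 = 979 minutes from midnight
Difference: 979 - 206 = 773 minutes
That is 12 hours and 53 minutes

773


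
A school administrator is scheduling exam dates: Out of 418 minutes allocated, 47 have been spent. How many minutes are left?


Total budget: 418 minutes
Time used: 47 minutes
Remaining: 418 - 47 = 371 minutes
Percent used: 11.2%
Percent remaining: 88.8%

371


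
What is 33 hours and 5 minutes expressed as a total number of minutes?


Hours: 33
Minutes: 5
Convert hours to minutes: 33 x 60 = 1980
Add remaining minutes: 1980 + 5 = 1985

1985


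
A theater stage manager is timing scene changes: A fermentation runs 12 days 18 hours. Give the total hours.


Days: 12
Extra hours: 18
Hours per day: 24
Days to hours: 12 x 24 = 288
Total: 288 + 18 = 306

306


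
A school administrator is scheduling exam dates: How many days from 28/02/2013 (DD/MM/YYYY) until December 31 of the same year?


Start: February 28, 2013
End: December 31, 2013
Days left in February: 0
March: 31
April: 30
May: 31
June: 30
... plus remaining months
Sum of remaining months: 306
Total: 0 + 306 = 306

306


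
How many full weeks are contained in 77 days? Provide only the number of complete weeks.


Total days: 77
Days per week: 7
Division: 77 / 7 = 11 remainder 0
Complete weeks: 11
Remaining days: 0

11


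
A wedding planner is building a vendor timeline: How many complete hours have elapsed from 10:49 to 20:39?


Start: 10:49
End: 20:39
Hour difference: 20 - 10 = 10 hours
Minute difference: 39 - 49 = -10 minutes
Total minutes: 590
Complete hours: 590 / 60 = 9 (remainder 50)

9


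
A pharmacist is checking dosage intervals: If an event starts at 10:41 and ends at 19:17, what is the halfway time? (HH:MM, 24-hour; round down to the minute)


Start time: 10:41 = 641 minutes from midnight
End time: 19:17 = 1157 minutes from midnight
Sum: 641 + 1157 = 1798
Midpoint: 1798 / 2 = 899 minutes
Convert: 899 / 60 = 14 hours, 59 minutes
Result: 14:59

14:59


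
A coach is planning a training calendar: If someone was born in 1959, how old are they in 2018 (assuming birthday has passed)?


Birth year: 1959
Current year: 2018
Age = current year - birth year
Age = 2018 - 1959 = 59

59


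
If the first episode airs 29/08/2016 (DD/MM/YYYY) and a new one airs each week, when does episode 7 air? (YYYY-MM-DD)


First occurrence: 2016-08-29 (occurrence 1)
Each occurrence is 7 days after the previous.
Occurrence 7 is 6 weeks after the first.
6 weeks = 42 days
2016-08-29 + 42 days = 2016-10-10

2016-10-10


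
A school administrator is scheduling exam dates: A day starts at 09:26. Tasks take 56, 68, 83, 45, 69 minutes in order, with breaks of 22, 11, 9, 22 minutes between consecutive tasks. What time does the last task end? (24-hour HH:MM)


Start: 09:26 = 566 min from midnight
  after task 1 (56 min): 10:22
  after break (22 min): 10:44
  after task 2 (68 min): 11:52
  after break (11 min): 12:03
  after task 3 (83 min): 13:26
  after break (9 min): 13:35
  after task 4 (45 min): 14:20
  after break (22 min): 14:42
  after task 5 (69 min): 15:51
Total elapsed: 385 minutes
End time: 15:51

15:51


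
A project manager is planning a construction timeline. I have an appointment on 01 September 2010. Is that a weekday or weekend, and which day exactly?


Date: 2010-09-01
January 1, 2010 is a Friday
Day of year: 244
Offset from Jan 1: 243 days
243 mod 7 = 5
Result: Wednesday

Wednesday


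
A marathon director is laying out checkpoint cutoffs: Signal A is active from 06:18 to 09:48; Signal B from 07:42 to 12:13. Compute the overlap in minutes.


Interval A: [378, 588] minutes from midnight
Interval B: [462, 733] minutes from midnight
Overlap start = max(378, 462) = 462
Overlap end = min(588, 733) = 588
Overlap = 588 - 462 = 126 minutes

126


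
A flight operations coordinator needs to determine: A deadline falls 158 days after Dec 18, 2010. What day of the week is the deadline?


Start: 2010-12-18 (Saturday)
Step 1 - find target date: add 158 days
  2010-12-18 + 158 days = 2011-05-25
Step 2 - day of week:
  158 mod 7 = 4
  Saturday + 4 days -> Wednesday
Result: Wednesday (2011-05-25)

Wednesday


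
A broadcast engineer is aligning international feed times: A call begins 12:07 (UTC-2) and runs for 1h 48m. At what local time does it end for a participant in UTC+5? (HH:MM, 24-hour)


Start: 12:07 in UTC-2
Step 1 - add duration:
  minutes: 7 + 48 = 55
  hours: 12 + 1 + 0 = 13
  end in UTC-2: 13:55
Step 2 - convert UTC-2 -> UTC+5:
  offset difference: 5 - (-2) = 7 hours
  13 + (7) = 20 -> mod 24 = 20
Result: 20:55 in UTC+5

20:55


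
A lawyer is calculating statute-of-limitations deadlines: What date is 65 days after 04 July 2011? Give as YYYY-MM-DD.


Start: 2011-07-04
Adding 65 days
Days remaining in July: 27
After July: 38 days still to add
August 2011: 31 days, 7 remaining
September 2011 has 30 days, need 7
Result: 2011-09-07

2011-09-07


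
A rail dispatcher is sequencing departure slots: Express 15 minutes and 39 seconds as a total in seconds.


Minutes: 15
Seconds: 39
Convert minutes to seconds: 15 x 60 = 900
Add remaining seconds: 900 + 39 = 939

939


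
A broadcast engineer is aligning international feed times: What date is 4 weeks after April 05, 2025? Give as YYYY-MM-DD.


Start: 2025-04-05
Weeks to add: 4
Convert to days: 4 x 7 = 28 days
Add 28 days to 2025-04-05
Result: 2025-05-03

2025-05-03


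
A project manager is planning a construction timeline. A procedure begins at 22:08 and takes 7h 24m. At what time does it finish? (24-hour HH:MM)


Start time: 22:08
Adding: 7 hours 24 minutes
Minutes: 8 + 24 = 32
Hours: 22 + 7 + 0 = 29
Hour wraparound: 29 mod 24 = 5
Result: 05:32

05:32


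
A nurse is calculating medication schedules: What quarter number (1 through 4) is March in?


Month: March (month 3)
Q1: January-March (months 1-3)
Q2: April-June (months 4-6)
Q3: July-September (months 7-9)
Q4: October-December (months 10-12)
Month 3 falls in Q1

1


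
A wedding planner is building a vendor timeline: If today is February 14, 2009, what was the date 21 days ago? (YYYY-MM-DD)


Start: 2009-02-14
Subtracting 21 days
Days already passed in February: 14
After going back through February: 7 more days to subtract
January 2009 has 31 days, need 7
Result: 2009-01-24

2009-01-24


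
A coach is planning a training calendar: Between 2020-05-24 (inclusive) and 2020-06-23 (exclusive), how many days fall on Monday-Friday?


Start: 2020-05-24 (Sunday)
End (exclusive): 2020-06-23 (Tuesday)
Total calendar days: 30
Full weeks: 30 // 7 = 4 -> 20 weekdays
Remaining 2 days starting on Sunday:
  Sun(-), Mon(w) -> 1 weekdays
Total business days: 20 + 1 = 21

21


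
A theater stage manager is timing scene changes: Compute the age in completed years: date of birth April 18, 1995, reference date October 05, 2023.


Birth: 1995-04-18
Reference: 2023-10-05
Year difference: 2023 - 1995 = 28
Has birthday (04-18) occurred by 10-05? Yes
Age in full years: 28

28


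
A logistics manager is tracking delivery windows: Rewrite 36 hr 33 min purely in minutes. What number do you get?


Hours: 36
Extra minutes: 33
Minutes per hour: 60
Hours to minutes: 36 x 60 = 2160
Total: 2160 + 33 = 2193

2193


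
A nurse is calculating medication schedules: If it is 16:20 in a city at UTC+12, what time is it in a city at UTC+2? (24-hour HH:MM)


Local time: 16:20 at UTC+12 (offset 12h)
Target zone: UTC+2 (offset 2h)
Difference: 2 - (12) = -10 hours
Calculation: 16 + (-10) = 6
Result: 06:20

06:20


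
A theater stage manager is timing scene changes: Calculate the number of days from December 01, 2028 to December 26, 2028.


Start date: 2028-12-01
End date: 2028-12-26
Dec 2028: +25 days
Total: 25 days

25


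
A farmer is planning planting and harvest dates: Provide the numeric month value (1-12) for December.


Calendar month order:
11. November
12. December <--
December is month number 12

12


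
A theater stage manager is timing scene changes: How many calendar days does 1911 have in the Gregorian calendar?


Year: 1911
Check leap year rules:
Divisible by 4? No
1911 is not a leap year
Days: 365

365


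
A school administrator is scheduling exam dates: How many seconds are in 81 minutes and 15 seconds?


Minutes: 81
Extra seconds: 15
Seconds per minute: 60
Minutes to seconds: 81 x 60 = 4860
Total: 4860 + 15 = 4875

4875


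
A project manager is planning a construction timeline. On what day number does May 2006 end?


Month: May
Year: 2006
May is a 31-day month
Total: 31 days

31


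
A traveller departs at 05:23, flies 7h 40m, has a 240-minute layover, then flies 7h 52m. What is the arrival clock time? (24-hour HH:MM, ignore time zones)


Depart: 05:23
Leg 1: +460 min -> 13:03
Layover: +240 min -> 17:03
Leg 2: +472 min -> 00:55
Total travel: 1172 minutes = 19h 32m
Arrival: 00:55

00:55


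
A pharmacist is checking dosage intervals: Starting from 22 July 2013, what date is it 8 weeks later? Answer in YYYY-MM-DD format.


Start: 2013-07-22
Weeks to add: 8
Convert to days: 8 x 7 = 56 days
Add 56 days to 2013-07-22
Result: 2013-09-16

2013-09-16


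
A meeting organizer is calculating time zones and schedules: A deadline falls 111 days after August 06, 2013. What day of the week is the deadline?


Start: 2013-08-06 (Tuesday)
Step 1 - find target date: add 111 days
  2013-08-06 + 111 days = 2013-11-25
Step 2 - day of week:
  111 mod 7 = 6
  Tuesday + 6 days -> Monday
Result: Monday (2013-11-25)

Monday


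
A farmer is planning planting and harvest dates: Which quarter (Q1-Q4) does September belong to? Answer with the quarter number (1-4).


Month: September (month 9)
Q1: January-March (months 1-3)
Q2: April-June (months 4-6)
Q3: July-September (months 7-9)
Q4: October-December (months 10-12)
Month 9 falls in Q3

3


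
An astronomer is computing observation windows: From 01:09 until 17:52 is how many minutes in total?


Start time: 01:09 = 69 minutes from midnight
End time: 17:52 = 1072 minutes from midnight
Difference: 1072 - 69 = 1003 minutes
That is 16 hours and 43 minutes

1003


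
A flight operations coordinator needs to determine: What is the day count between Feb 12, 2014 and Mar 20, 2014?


Start date: 2014-02-12
End date: 2014-03-20
Feb 2014: +17 days
Mar 2014: +19 days
Total: 36 days

36


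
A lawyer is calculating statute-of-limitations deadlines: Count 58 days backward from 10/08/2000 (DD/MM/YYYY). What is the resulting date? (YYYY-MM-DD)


Start: 2000-08-10
Subtracting 58 days
Days already passed in August: 10
After going back through August: 48 more days to subtract
July 2000: 31 days, 17 remaining
June 2000 has 30 days, need 17
Result: 2000-06-13

2000-06-13


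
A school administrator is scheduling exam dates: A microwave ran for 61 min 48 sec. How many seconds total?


Minutes: 61
Extra seconds: 48
Seconds per minute: 60
Minutes to seconds: 61 x 60 = 3660
Total: 3660 + 48 = 3708

3708


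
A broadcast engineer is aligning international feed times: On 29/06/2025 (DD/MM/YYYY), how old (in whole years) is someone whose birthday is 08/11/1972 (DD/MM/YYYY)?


Birth: 1972-11-08
Reference: 2025-06-29
Year difference: 2025 - 1972 = 53
Has birthday (11-08) occurred by 06-29? No
Birthday not yet reached this year -> subtract 1
Age in full years: 52

52


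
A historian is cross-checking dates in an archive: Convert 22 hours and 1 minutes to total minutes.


Hours: 22
Minutes: 1
Convert hours to minutes: 22 x 60 = 1320
Add remaining minutes: 1320 + 1 = 1321

1321


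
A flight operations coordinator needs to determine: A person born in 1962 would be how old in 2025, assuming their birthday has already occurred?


Birth year: 1962
Current year: 2025
Age = current year - birth year
Age = 2025 - 1962 = 63

63


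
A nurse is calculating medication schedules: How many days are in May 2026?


Month: May
Year: 2026
May is a 31-day month
Total: 31 days

31


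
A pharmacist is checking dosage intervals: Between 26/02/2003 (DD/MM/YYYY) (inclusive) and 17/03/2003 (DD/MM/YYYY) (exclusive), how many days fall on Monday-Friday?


Start: 2003-02-26 (Wednesday)
End (exclusive): 2003-03-17 (Monday)
Total calendar days: 19
Full weeks: 19 // 7 = 2 -> 10 weekdays
Remaining 5 days starting on Wednesday:
  Wed(w), Thu(w), Fri(w), Sat(-), Sun(-) -> 3 weekdays
Total business days: 10 + 3 = 13

13


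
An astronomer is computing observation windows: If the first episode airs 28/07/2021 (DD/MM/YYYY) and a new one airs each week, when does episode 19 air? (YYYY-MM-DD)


First occurrence: 2021-07-28 (occurrence 1)
Each occurrence is 7 days after the previous.
Occurrence 19 is 18 weeks after the first.
18 weeks = 126 days
2021-07-28 + 126 days = 2021-12-01

2021-12-01


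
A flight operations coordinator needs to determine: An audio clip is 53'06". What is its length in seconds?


Minutes: 53
Seconds: 6
Convert minutes to seconds: 53 x 60 = 3180
Add remaining seconds: 3180 + 6 = 3186

3186


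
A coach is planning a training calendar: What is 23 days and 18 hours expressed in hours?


Days: 23
Extra hours: 18
Hours per day: 24
Days to hours: 23 x 24 = 552
Total: 552 + 18 = 570

570


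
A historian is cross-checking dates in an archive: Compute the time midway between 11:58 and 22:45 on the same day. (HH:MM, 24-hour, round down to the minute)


Start time: 11:58 = 718 minutes from midnight
End time: 22:45 = 1365 minutes from midnight
Sum: 718 + 1365 = 2083
Midpoint: 2083 / 2 = 1041 minutes
Convert: 1041 / 60 = 17 hours, 21 minutes
Result: 17:21

17:21


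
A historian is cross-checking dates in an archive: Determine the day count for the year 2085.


Year: 2085
Check leap year rules:
Divisible by 4? No
2085 is not a leap year
Days: 365

365


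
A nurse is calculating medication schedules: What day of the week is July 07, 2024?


Date: 2024-07-07
January 1, 2024 is a Monday
Day of year: 189
Offset from Jan 1: 188 days
188 mod 7 = 6
Result: Sunday

Sunday


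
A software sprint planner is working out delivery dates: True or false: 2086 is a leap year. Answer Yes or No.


Year: 2086
Divisible by 4? 2086 / 4 = 521.5 -> No
Not divisible by 4, so NOT a leap year

No


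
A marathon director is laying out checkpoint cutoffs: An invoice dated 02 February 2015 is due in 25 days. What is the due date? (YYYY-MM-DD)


Start: 2015-02-02
Adding 25 days
Days remaining in February: 26
Result: 2015-02-27

2015-02-27


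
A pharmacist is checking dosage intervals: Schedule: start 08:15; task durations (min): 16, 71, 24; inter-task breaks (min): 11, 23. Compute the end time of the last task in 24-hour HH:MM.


Start: 08:15 = 495 min from midnight
  after task 1 (16 min): 08:31
  after break (11 min): 08:42
  after task 2 (71 min): 09:53
  after break (23 min): 10:16
  after task 3 (24 min): 10:40
Total elapsed: 145 minutes
End time: 10:40

10:40


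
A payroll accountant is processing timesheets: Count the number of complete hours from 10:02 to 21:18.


Start: 10:02
End: 21:18
Hour difference: 21 - 10 = 11 hours
Minute difference: 18 - 2 = 16 minutes
Total minutes: 676
Complete hours: 676 / 60 = 11 (remainder 16)

11


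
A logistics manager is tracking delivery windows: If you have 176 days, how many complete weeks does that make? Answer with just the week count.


Total days: 176
Days per week: 7
Division: 176 / 7 = 25 remainder 1
Complete weeks: 25
Remaining days: 1

25


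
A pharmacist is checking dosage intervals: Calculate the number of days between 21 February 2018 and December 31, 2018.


Start: February 21, 2018
End: December 31, 2018
Days left in February: 7
March: 31
April: 30
May: 31
June: 30
... plus remaining months
Sum of remaining months: 306
Total: 7 + 306 = 313

313


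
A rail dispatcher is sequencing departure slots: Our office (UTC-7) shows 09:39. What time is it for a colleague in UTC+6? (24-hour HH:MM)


Local time: 09:39 at UTC-7 (offset -7h)
Target zone: UTC+6 (offset 6h)
Difference: 6 - (-7) = 13 hours
Calculation: 9 + (13) = 22
Result: 22:39

22:39


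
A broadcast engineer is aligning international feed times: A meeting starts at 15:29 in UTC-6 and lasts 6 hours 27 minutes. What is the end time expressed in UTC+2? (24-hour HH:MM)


Start: 15:29 in UTC-6
Step 1 - add duration:
  minutes: 29 + 27 = 56
  hours: 15 + 6 + 0 = 21
  end in UTC-6: 21:56
Step 2 - convert UTC-6 -> UTC+2:
  offset difference: 2 - (-6) = 8 hours
  21 + (8) = 29 -> mod 24 = 5
Result: 05:56 in UTC+2

05:56


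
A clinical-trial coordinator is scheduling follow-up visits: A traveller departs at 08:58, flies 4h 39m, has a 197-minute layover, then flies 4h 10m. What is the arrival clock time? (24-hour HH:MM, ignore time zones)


Depart: 08:58
Leg 1: +279 min -> 13:37
Layover: +197 min -> 16:54
Leg 2: +250 min -> 21:04
Total travel: 726 minutes = 12h 6m
Arrival: 21:04

21:04


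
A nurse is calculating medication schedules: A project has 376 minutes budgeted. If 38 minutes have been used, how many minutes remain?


Total budget: 376 minutes
Time used: 38 minutes
Remaining: 376 - 38 = 338 minutes
Percent used: 10.1%
Percent remaining: 89.9%

338


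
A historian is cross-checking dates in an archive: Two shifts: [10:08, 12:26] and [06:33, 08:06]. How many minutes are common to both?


Interval A: [608, 746] minutes from midnight
Interval B: [393, 486] minutes from midnight
Overlap start = max(608, 393) = 608
Overlap end = min(746, 486) = 486
End <= start, so the intervals do not overlap: 0 minutes

0


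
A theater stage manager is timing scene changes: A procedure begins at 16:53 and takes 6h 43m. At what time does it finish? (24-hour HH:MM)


Start time: 16:53
Adding: 6 hours 43 minutes
Minutes: 53 + 43 = 96
Minute overflow: 96 >= 60, so carry 1 hour, minutes = 36
Hours: 16 + 6 + 1 = 23
Result: 23:36

23:36


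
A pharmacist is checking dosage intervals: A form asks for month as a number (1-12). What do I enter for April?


Calendar month order:
3. March
4. April <--
5. May
April is month number 4

4


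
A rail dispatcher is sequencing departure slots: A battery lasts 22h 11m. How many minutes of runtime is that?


Hours: 22
Extra minutes: 11
Minutes per hour: 60
Hours to minutes: 22 x 60 = 1320
Total: 1320 + 11 = 1331

1331


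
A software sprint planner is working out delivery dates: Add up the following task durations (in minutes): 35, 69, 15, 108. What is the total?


Durations: 35, 69, 15, 108
Running sum: 35
+ 69 = 104
+ 15 = 119
+ 108 = 227
Total duration: 227 minutes
That is 3 hours and 47 minutes

227


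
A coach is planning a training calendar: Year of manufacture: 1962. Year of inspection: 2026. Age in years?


Birth year: 1962
Current year: 2026
Age = current year - birth year
Age = 2026 - 1962 = 64

64


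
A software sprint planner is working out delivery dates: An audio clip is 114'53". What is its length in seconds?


Minutes: 114
Seconds: 53
Convert minutes to seconds: 114 x 60 = 6840
Add remaining seconds: 6840 + 53 = 6893

6893


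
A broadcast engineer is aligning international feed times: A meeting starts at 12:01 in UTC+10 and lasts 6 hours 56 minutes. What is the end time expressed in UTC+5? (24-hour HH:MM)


Start: 12:01 in UTC+10
Step 1 - add duration:
  minutes: 1 + 56 = 57
  hours: 12 + 6 + 0 = 18
  end in UTC+10: 18:57
Step 2 - convert UTC+10 -> UTC+5:
  offset difference: 5 - (10) = -5 hours
  18 + (-5) = 13 -> mod 24 = 13
Result: 13:57 in UTC+5

13:57


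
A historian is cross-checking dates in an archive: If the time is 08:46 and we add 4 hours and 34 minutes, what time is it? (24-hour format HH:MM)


Start time: 08:46
Adding: 4 hours 34 minutes
Minutes: 46 + 34 = 80
Minute overflow: 80 >= 60, so carry 1 hour, minutes = 20
Hours: 8 + 4 + 1 = 13
Result: 13:20

13:20


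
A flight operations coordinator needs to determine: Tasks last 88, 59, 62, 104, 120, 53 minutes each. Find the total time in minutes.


Durations: 88, 59, 62, 104, 120, 53
Running sum: 88
+ 59 = 147
+ 62 = 209
+ 104 = 313
+ 120 = 433
+ 53 = 486
Total duration: 486 minutes
That is 8 hours and 6 minutes

486


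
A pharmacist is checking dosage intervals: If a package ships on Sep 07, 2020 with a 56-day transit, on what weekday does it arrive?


Start: 2020-09-07 (Monday)
Step 1 - find target date: add 56 days
  2020-09-07 + 56 days = 2020-11-02
Step 2 - day of week:
  56 mod 7 = 0
  Monday + 0 days -> Monday
Result: Monday (2020-11-02)

Monday


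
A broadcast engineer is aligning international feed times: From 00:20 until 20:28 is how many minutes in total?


Start time: 00:20 = 20 minutes from midnight
End time: 20:28 = 1228 minutes from midnight
Difference: 1228 - 20 = 1208 minutes
That is 20 hours and 8 minutes

1208


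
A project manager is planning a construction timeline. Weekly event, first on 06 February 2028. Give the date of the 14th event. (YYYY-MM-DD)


First occurrence: 2028-02-06 (occurrence 1)
Each occurrence is 7 days after the previous.
Occurrence 14 is 13 weeks after the first.
13 weeks = 91 days
2028-02-06 + 91 days = 2028-05-07

2028-05-07


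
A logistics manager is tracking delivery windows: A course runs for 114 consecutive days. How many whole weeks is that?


Total days: 114
Days per week: 7
Division: 114 / 7 = 16 remainder 2
Complete weeks: 16
Remaining days: 2

16


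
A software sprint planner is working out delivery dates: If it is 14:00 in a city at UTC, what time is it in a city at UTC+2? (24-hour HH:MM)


Local time: 14:00 at UTC (offset 0h)
Target zone: UTC+2 (offset 2h)
Difference: 2 - (0) = 2 hours
Calculation: 14 + (2) = 16
Result: 16:00

16:00


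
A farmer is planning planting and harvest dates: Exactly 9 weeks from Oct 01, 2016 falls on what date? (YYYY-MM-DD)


Start: 2016-10-01
Weeks to add: 9
Convert to days: 9 x 7 = 63 days
Add 63 days to 2016-10-01
Result: 2016-12-03

2016-12-03


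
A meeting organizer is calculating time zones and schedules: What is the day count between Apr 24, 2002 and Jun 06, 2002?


Start date: 2002-04-24
End date: 2002-06-06
Apr 2002: +7 days
May 2002: +31 days
Jun 2002: +5 days
Total: 43 days

43


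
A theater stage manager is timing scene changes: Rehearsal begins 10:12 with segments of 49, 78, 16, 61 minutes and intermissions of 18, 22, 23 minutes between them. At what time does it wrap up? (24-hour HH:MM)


Start: 10:12 = 612 min from midnight
  after task 1 (49 min): 11:01
  after break (18 min): 11:19
  after task 2 (78 min): 12:37
  after break (22 min): 12:59
  after task 3 (16 min): 13:15
  after break (23 min): 13:38
  after task 4 (61 min): 14:39
Total elapsed: 267 minutes
End time: 14:39

14:39


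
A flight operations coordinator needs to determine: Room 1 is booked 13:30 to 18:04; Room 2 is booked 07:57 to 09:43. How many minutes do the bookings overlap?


Interval A: [810, 1084] minutes from midnight
Interval B: [477, 583] minutes from midnight
Overlap start = max(810, 477) = 810
Overlap end = min(1084, 583) = 583
End <= start, so the intervals do not overlap: 0 minutes

0


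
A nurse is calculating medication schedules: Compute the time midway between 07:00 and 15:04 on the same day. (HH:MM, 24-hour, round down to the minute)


Start time: 07:00 = 420 minutes from midnight
End time: 15:04 = 904 minutes from midnight
Sum: 420 + 904 = 1324
Midpoint: 1324 / 2 = 662 minutes
Convert: 662 / 60 = 11 hours, 2 minutes
Result: 11:02

11:02


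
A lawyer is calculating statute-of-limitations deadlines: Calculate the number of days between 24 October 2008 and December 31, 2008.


Start: October 24, 2008
End: December 31, 2008
Days left in October: 7
November: 30
December: 31
Sum of remaining months: 61
Total: 7 + 61 = 68

68


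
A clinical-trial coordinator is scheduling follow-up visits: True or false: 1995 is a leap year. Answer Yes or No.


Year: 1995
Divisible by 4? 1995 / 4 = 498.75 -> No
Not divisible by 4, so NOT a leap year

No


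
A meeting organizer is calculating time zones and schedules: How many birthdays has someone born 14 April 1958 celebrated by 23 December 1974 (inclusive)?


Birth: 1958-04-14
Reference: 1974-12-23
Year difference: 1974 - 1958 = 16
Has birthday (04-14) occurred by 12-23? Yes
Age in full years: 16

16


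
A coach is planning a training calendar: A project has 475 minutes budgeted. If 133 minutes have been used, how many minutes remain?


Total budget: 475 minutes
Time used: 133 minutes
Remaining: 475 - 133 = 342 minutes
Percent used: 28.0%
Percent remaining: 72.0%

342


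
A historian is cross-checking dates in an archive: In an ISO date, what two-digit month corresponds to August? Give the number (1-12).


Calendar month order:
7. July
8. August <--
9. September
August is month number 8

8


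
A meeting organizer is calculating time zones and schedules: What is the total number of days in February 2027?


Month: February
Year: 2027
2027 is not a leap year
February has 28 days
Total: 28 days

28


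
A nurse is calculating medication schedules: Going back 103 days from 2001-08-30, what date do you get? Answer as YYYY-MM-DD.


Start: 2001-08-30
Subtracting 103 days
Days already passed in August: 30
After going back through August: 73 more days to subtract
July 2001: 31 days, 42 remaining
June 2001: 30 days, 12 remaining
May 2001 has 31 days, need 12
Result: 2001-05-19

2001-05-19


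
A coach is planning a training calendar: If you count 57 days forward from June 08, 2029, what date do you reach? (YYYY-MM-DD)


Start: 2029-06-08
Adding 57 days
Days remaining in June: 22
After June: 35 days still to add
July 2029: 31 days, 4 remaining
August 2029 has 31 days, need 4
Result: 2029-08-04

2029-08-04
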